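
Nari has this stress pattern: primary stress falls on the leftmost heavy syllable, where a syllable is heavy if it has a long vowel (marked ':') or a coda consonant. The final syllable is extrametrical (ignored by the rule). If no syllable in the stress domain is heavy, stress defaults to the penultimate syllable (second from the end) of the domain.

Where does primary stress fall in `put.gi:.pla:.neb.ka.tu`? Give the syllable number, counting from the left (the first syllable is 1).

The final syllable (6, tu) is extrametrical; the stress domain is syllables 1–5.
Weights: 1 put H, 2 gi: H, 3 pla: H, 4 neb H, 5 ka L.
Heavy syllables in the domain: 1, 2, 3, 4. The leftmost is syllable 1 (put).
Primary stress: syllable 1 → ˈput.gi:.pla:.neb.ka.tu.

1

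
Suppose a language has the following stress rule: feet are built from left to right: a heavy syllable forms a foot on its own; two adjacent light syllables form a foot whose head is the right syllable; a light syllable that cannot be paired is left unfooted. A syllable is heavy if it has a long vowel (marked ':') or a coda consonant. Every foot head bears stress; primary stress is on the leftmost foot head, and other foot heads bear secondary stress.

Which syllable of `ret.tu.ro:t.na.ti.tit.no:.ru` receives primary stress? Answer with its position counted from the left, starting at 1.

1

Weights: 1 ret H, 2 tu L, 3 ro:t H, 4 na L, 5 ti L, 6 tit H, 7 no: H, 8 ru L.
Parse left to right (heavy = foot alone; LL = one foot; stranded L unfooted): (ˈret) tu (ˈro:t) (na.ˈti) (ˈtit) (ˈno:) ru.
Foot heads: 1, 3, 5, 6, 7.
Primary stress on the leftmost head = syllable 1.
Primary stress: syllable 1 → ˈret.tu.ro:t.na.ti.tit.no:.ru.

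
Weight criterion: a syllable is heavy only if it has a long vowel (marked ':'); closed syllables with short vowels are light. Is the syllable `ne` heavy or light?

light

`ne`: short vowel, open (no coda). Short vowel → light.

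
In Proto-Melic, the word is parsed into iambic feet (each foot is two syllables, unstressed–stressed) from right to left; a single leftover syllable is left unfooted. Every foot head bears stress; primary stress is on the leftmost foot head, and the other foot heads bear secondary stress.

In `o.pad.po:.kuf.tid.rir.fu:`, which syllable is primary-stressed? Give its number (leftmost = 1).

3

Parse right to left into iambic (σˈσ) feet: o (pad.ˈpo:) (kuf.ˈtid) (rir.ˈfu:). Syllable 1 is left unfooted.
Foot heads (stressed positions): 3, 5, 7.
End Rule Leftmost: primary stress on the leftmost head = syllable 3.
Primary stress: syllable 3 → o.pad.ˈpo:.kuf.tid.rir.fu:.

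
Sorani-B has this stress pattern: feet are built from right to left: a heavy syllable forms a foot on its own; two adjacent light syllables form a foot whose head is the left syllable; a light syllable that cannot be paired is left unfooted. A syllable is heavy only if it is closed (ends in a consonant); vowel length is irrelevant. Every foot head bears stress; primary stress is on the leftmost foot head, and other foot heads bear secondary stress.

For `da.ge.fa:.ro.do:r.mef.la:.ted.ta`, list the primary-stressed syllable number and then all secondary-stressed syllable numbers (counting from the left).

Weights: 1 da L, 2 ge L, 3 fa: L, 4 ro L, 5 do:r H, 6 mef H, 7 la: L, 8 ted H, 9 ta L.
Parse right to left (heavy = foot alone; LL = one foot; stranded L unfooted): (ˈda.ge) (ˈfa:.ro) (ˈdo:r) (ˈmef) la: (ˈted) ta.
Foot heads: 1, 3, 5, 6, 8.
Primary stress on the leftmost head = syllable 1.
Secondary stress on 3, 5, 6, 8: ˈda.ge.ˌfa:.ro.ˌdo:r.ˌmef.la:.ˌted.ta.

primary 1, secondary 3, 5, 6, 8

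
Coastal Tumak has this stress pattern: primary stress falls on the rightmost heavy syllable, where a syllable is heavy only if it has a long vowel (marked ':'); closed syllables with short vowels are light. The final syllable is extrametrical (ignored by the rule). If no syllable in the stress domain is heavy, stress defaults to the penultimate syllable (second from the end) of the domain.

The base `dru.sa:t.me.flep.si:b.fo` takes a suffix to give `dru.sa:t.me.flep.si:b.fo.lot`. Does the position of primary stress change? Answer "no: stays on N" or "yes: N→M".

Base `dru.sa:t.me.flep.si:b.fo` (6 syllables):
  The final syllable (6, fo) is extrametrical; the stress domain is syllables 1–5.
  Weights: 1 dru L, 2 sa:t H, 3 me L, 4 flep L, 5 si:b H.
  Heavy syllables in the domain: 2, 5. The rightmost is syllable 5 (si:b).
  → primary stress on syllable 5.
Suffixed `dru.sa:t.me.flep.si:b.fo.lot` (7 syllables):
  The final syllable (7, lot) is extrametrical; the stress domain is syllables 1–6.
  Weights: 1 dru L, 2 sa:t H, 3 me L, 4 flep L, 5 si:b H, 6 fo L.
  Heavy syllables in the domain: 2, 5. The rightmost is syllable 5 (si:b).
  → primary stress on syllable 5.

no: stays on 5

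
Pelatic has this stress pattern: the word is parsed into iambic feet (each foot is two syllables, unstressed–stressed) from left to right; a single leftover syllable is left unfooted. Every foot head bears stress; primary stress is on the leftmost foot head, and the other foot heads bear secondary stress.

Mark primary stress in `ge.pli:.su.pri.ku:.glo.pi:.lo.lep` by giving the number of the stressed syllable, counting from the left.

Parse left to right into iambic (σˈσ) feet: (ge.ˈpli:) (su.ˈpri) (ku:.ˈglo) (pi:.ˈlo) lep. Syllable 9 is left unfooted.
Foot heads (stressed positions): 2, 4, 6, 8.
End Rule Leftmost: primary stress on the leftmost head = syllable 2.
Primary stress: syllable 2 → ge.ˈpli:.su.pri.ku:.glo.pi:.lo.lep.

2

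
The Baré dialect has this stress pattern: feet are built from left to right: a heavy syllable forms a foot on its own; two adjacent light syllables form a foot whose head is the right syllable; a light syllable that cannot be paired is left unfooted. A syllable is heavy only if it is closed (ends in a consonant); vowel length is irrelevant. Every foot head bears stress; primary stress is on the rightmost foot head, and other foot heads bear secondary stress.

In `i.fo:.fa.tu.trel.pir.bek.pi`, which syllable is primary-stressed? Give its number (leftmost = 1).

7

Weights: 1 i L, 2 fo: L, 3 fa L, 4 tu L, 5 trel H, 6 pir H, 7 bek H, 8 pi L.
Parse left to right (heavy = foot alone; LL = one foot; stranded L unfooted): (i.ˈfo:) (fa.ˈtu) (ˈtrel) (ˈpir) (ˈbek) pi.
Foot heads: 2, 4, 5, 6, 7.
Primary stress on the rightmost head = syllable 7.
Primary stress: syllable 7 → i.fo:.fa.tu.trel.pir.ˈbek.pi.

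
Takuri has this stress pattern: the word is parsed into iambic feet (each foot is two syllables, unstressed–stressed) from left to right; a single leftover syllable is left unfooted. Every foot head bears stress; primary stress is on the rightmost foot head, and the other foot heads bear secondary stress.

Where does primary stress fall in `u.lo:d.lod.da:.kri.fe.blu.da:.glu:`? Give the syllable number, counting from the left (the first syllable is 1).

Parse left to right into iambic (σˈσ) feet: (u.ˈlo:d) (lod.ˈda:) (kri.ˈfe) (blu.ˈda:) glu:. Syllable 9 is left unfooted.
Foot heads (stressed positions): 2, 4, 6, 8.
End Rule Rightmost: primary stress on the rightmost head = syllable 8.
Primary stress: syllable 8 → u.lo:d.lod.da:.kri.fe.blu.ˈda:.glu:.

8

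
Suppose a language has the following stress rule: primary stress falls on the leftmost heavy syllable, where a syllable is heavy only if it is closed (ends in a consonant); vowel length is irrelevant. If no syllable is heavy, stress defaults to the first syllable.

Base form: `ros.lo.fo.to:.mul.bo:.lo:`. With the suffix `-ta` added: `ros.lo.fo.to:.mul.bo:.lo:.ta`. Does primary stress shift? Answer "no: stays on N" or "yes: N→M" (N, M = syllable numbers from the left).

Base `ros.lo.fo.to:.mul.bo:.lo:` (7 syllables):
  Weights: 1 ros H, 2 lo L, 3 fo L, 4 to: L, 5 mul H, 6 bo: L, 7 lo: L.
  Heavy syllables in the domain: 1, 5. The leftmost is syllable 1 (ros).
  → primary stress on syllable 1.
Suffixed `ros.lo.fo.to:.mul.bo:.lo:.ta` (8 syllables):
  Weights: 1 ros H, 2 lo L, 3 fo L, 4 to: L, 5 mul H, 6 bo: L, 7 lo: L, 8 ta L.
  Heavy syllables in the domain: 1, 5. The leftmost is syllable 1 (ros).
  → primary stress on syllable 1.

no: stays on 1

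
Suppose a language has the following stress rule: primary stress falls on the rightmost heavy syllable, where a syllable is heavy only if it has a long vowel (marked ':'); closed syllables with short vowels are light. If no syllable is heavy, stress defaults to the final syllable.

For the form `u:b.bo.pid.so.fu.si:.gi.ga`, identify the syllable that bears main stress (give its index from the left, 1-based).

Weights: 1 u:b H, 2 bo L, 3 pid L, 4 so L, 5 fu L, 6 si: H, 7 gi L, 8 ga L.
Heavy syllables in the domain: 1, 6. The rightmost is syllable 6 (si:).
Primary stress: syllable 6 → u:b.bo.pid.so.fu.ˈsi:.gi.ga.

6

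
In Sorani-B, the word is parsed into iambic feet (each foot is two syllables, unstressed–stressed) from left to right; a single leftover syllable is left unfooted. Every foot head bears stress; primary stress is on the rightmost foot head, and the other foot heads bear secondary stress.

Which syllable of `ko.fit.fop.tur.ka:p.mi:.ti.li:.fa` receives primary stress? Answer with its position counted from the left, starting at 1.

8

Parse left to right into iambic (σˈσ) feet: (ko.ˈfit) (fop.ˈtur) (ka:p.ˈmi:) (ti.ˈli:) fa. Syllable 9 is left unfooted.
Foot heads (stressed positions): 2, 4, 6, 8.
End Rule Rightmost: primary stress on the rightmost head = syllable 8.
Primary stress: syllable 8 → ko.fit.fop.tur.ka:p.mi:.ti.ˈli:.fa.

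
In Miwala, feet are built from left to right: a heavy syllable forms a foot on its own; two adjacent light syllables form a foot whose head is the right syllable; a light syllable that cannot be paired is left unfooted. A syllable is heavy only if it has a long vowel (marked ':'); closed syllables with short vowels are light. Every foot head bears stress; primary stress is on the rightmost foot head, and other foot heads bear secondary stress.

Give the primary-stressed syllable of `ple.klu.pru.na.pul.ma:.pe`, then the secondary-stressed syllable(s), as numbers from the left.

Weights: 1 ple L, 2 klu L, 3 pru L, 4 na L, 5 pul L, 6 ma: H, 7 pe L.
Parse left to right (heavy = foot alone; LL = one foot; stranded L unfooted): (ple.ˈklu) (pru.ˈna) pul (ˈma:) pe.
Foot heads: 2, 4, 6.
Primary stress on the rightmost head = syllable 6.
Secondary stress on 2, 4: ple.ˌklu.pru.ˌna.pul.ˈma:.pe.

primary 6, secondary 2, 4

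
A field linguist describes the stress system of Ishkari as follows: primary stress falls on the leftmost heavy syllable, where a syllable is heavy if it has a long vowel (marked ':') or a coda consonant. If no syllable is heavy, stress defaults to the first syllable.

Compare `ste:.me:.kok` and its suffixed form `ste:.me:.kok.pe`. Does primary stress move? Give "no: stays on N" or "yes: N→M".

Base `ste:.me:.kok` (3 syllables):
  Weights: 1 ste: H, 2 me: H, 3 kok H.
  Heavy syllables in the domain: 1, 2, 3. The leftmost is syllable 1 (ste:).
  → primary stress on syllable 1.
Suffixed `ste:.me:.kok.pe` (4 syllables):
  Weights: 1 ste: H, 2 me: H, 3 kok H, 4 pe L.
  Heavy syllables in the domain: 1, 2, 3. The leftmost is syllable 1 (ste:).
  → primary stress on syllable 1.

no: stays on 1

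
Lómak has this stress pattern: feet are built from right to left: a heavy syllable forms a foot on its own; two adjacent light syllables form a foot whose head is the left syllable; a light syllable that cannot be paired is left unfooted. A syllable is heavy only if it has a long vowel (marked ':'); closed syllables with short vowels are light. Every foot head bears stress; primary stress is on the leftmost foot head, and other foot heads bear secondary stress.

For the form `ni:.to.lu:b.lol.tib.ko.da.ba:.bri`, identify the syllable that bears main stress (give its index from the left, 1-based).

Weights: 1 ni: H, 2 to L, 3 lu:b H, 4 lol L, 5 tib L, 6 ko L, 7 da L, 8 ba: H, 9 bri L.
Parse right to left (heavy = foot alone; LL = one foot; stranded L unfooted): (ˈni:) to (ˈlu:b) (ˈlol.tib) (ˈko.da) (ˈba:) bri.
Foot heads: 1, 3, 4, 6, 8.
Primary stress on the leftmost head = syllable 1.
Primary stress: syllable 1 → ˈni:.to.lu:b.lol.tib.ko.da.ba:.bri.

1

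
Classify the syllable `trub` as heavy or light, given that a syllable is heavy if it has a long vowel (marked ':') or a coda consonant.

heavy

`trub`: short vowel, closed (coda /b/). Closed → heavy.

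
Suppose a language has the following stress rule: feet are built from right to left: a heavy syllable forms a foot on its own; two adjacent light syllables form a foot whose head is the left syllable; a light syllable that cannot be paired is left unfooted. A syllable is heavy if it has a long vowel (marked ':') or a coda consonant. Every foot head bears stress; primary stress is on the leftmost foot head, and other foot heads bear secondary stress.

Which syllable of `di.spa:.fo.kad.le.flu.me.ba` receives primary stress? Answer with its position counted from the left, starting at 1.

2

Weights: 1 di L, 2 spa: H, 3 fo L, 4 kad H, 5 le L, 6 flu L, 7 me L, 8 ba L.
Parse right to left (heavy = foot alone; LL = one foot; stranded L unfooted): di (ˈspa:) fo (ˈkad) (ˈle.flu) (ˈme.ba).
Foot heads: 2, 4, 5, 7.
Primary stress on the leftmost head = syllable 2.
Primary stress: syllable 2 → di.ˈspa:.fo.kad.le.flu.me.ba.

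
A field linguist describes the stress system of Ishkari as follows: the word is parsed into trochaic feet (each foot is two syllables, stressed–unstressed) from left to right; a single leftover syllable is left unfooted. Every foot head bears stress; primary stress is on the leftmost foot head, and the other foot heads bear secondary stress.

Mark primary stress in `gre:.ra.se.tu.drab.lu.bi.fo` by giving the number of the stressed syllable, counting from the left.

1

Parse left to right into trochaic (ˈσσ) feet: (ˈgre:.ra) (ˈse.tu) (ˈdrab.lu) (ˈbi.fo).
Foot heads (stressed positions): 1, 3, 5, 7.
End Rule Leftmost: primary stress on the leftmost head = syllable 1.
Primary stress: syllable 1 → ˈgre:.ra.se.tu.drab.lu.bi.fo.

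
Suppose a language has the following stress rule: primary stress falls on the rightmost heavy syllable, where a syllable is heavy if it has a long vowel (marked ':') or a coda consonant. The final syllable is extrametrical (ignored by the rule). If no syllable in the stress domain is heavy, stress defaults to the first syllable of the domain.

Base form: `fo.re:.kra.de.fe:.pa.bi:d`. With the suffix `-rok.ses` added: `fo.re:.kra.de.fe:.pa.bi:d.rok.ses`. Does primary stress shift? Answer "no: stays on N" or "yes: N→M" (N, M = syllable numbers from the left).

yes: 5→8

Base `fo.re:.kra.de.fe:.pa.bi:d` (7 syllables):
  The final syllable (7, bi:d) is extrametrical; the stress domain is syllables 1–6.
  Weights: 1 fo L, 2 re: H, 3 kra L, 4 de L, 5 fe: H, 6 pa L.
  Heavy syllables in the domain: 2, 5. The rightmost is syllable 5 (fe:).
  → primary stress on syllable 5.
Suffixed `fo.re:.kra.de.fe:.pa.bi:d.rok.ses` (9 syllables):
  The final syllable (9, ses) is extrametrical; the stress domain is syllables 1–8.
  Weights: 1 fo L, 2 re: H, 3 kra L, 4 de L, 5 fe: H, 6 pa L, 7 bi:d H, 8 rok H.
  Heavy syllables in the domain: 2, 5, 7, 8. The rightmost is syllable 8 (rok).
  → primary stress on syllable 8.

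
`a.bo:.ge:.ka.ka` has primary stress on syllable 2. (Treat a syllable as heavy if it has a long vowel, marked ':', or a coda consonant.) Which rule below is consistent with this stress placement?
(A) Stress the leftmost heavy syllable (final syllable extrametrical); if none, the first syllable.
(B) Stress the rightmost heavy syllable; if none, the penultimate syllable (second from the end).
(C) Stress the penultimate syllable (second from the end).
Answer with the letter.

A

Rule A → syllable 2 ✓.
Rule B → syllable 3 (observed: 2).
Rule C → syllable 4 (observed: 2).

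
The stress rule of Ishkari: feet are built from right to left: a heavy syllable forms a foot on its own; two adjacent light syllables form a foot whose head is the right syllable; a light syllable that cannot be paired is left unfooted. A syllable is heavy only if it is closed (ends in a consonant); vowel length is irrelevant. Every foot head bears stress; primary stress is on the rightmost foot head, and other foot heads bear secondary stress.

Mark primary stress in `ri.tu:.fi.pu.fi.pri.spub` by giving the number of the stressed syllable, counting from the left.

Weights: 1 ri L, 2 tu: L, 3 fi L, 4 pu L, 5 fi L, 6 pri L, 7 spub H.
Parse right to left (heavy = foot alone; LL = one foot; stranded L unfooted): (ri.ˈtu:) (fi.ˈpu) (fi.ˈpri) (ˈspub).
Foot heads: 2, 4, 6, 7.
Primary stress on the rightmost head = syllable 7.
Primary stress: syllable 7 → ri.tu:.fi.pu.fi.pri.ˈspub.

7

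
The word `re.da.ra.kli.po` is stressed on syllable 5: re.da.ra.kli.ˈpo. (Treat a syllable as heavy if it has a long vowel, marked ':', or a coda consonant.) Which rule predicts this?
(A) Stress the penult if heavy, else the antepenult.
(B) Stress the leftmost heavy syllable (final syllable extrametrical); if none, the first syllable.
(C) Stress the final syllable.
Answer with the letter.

Rule A → syllable 3 (observed: 5).
Rule B → syllable 1 (observed: 5).
Rule C → syllable 5 ✓.

C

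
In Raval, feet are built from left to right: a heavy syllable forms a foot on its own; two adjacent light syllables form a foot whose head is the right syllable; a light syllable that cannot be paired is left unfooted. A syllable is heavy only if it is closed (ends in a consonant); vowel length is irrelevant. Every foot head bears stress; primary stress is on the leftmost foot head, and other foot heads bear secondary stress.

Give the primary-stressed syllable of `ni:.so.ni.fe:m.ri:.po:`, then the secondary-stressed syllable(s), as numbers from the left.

Weights: 1 ni: L, 2 so L, 3 ni L, 4 fe:m H, 5 ri: L, 6 po: L.
Parse left to right (heavy = foot alone; LL = one foot; stranded L unfooted): (ni:.ˈso) ni (ˈfe:m) (ri:.ˈpo:).
Foot heads: 2, 4, 6.
Primary stress on the leftmost head = syllable 2.
Secondary stress on 4, 6: ni:.ˈso.ni.ˌfe:m.ri:.ˌpo:.

primary 2, secondary 4, 6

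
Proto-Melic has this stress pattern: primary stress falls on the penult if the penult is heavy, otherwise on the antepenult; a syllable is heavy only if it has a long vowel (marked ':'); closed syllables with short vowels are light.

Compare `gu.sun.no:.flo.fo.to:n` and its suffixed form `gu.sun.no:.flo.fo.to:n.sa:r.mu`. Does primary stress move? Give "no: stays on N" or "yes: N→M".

Base `gu.sun.no:.flo.fo.to:n` (6 syllables):
  Weights: 4 flo L, 5 fo L, 6 to:n H.
  The penult (syllable 5, fo) is light, so stress falls on the antepenult (syllable 4, flo).
  → primary stress on syllable 4.
Suffixed `gu.sun.no:.flo.fo.to:n.sa:r.mu` (8 syllables):
  Weights: 6 to:n H, 7 sa:r H, 8 mu L.
  The penult (syllable 7, sa:r) is heavy, so it takes stress.
  → primary stress on syllable 7.

yes: 4→7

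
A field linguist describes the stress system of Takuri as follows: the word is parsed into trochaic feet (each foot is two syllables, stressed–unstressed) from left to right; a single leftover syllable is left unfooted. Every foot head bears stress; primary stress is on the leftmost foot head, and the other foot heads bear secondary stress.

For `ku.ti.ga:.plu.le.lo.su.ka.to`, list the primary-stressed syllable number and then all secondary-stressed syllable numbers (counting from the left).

Parse left to right into trochaic (ˈσσ) feet: (ˈku.ti) (ˈga:.plu) (ˈle.lo) (ˈsu.ka) to. Syllable 9 is left unfooted.
Foot heads (stressed positions): 1, 3, 5, 7.
End Rule Leftmost: primary stress on the leftmost head = syllable 1.
Secondary stress on 3, 5, 7: ˈku.ti.ˌga:.plu.ˌle.lo.ˌsu.ka.to.

primary 1, secondary 3, 5, 7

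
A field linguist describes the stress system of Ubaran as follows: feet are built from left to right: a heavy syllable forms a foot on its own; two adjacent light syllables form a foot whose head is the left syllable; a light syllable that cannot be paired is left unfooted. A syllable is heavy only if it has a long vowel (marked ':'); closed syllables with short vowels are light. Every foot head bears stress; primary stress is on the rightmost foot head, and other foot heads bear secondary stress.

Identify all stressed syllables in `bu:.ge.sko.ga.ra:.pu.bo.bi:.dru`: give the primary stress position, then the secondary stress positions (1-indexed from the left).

primary 8, secondary 1, 2, 5, 6

Weights: 1 bu: H, 2 ge L, 3 sko L, 4 ga L, 5 ra: H, 6 pu L, 7 bo L, 8 bi: H, 9 dru L.
Parse left to right (heavy = foot alone; LL = one foot; stranded L unfooted): (ˈbu:) (ˈge.sko) ga (ˈra:) (ˈpu.bo) (ˈbi:) dru.
Foot heads: 1, 2, 5, 6, 8.
Primary stress on the rightmost head = syllable 8.
Secondary stress on 1, 2, 5, 6: ˌbu:.ˌge.sko.ga.ˌra:.ˌpu.bo.ˈbi:.dru.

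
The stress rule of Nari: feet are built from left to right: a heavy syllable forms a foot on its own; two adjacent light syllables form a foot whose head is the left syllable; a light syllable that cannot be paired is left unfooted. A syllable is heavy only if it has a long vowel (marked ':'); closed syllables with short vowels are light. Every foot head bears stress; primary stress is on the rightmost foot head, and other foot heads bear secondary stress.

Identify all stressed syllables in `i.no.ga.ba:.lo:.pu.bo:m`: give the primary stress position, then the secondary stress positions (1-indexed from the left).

primary 7, secondary 1, 4, 5

Weights: 1 i L, 2 no L, 3 ga L, 4 ba: H, 5 lo: H, 6 pu L, 7 bo:m H.
Parse left to right (heavy = foot alone; LL = one foot; stranded L unfooted): (ˈi.no) ga (ˈba:) (ˈlo:) pu (ˈbo:m).
Foot heads: 1, 4, 5, 7.
Primary stress on the rightmost head = syllable 7.
Secondary stress on 1, 4, 5: ˌi.no.ga.ˌba:.ˌlo:.pu.ˈbo:m.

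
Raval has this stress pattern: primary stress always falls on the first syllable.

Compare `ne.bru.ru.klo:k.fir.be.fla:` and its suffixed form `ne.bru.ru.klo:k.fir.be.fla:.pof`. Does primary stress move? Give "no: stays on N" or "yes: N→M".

Base `ne.bru.ru.klo:k.fir.be.fla:` (7 syllables):
  The word has 7 syllables; the first syllable is syllable 1 (ne).
  → primary stress on syllable 1.
Suffixed `ne.bru.ru.klo:k.fir.be.fla:.pof` (8 syllables):
  The word has 8 syllables; the first syllable is syllable 1 (ne).
  → primary stress on syllable 1.

no: stays on 1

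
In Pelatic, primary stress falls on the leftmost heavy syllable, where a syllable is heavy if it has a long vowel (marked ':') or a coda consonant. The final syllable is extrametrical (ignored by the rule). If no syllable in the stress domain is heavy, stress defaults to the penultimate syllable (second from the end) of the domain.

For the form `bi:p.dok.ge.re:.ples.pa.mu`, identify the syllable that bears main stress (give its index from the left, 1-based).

1

The final syllable (7, mu) is extrametrical; the stress domain is syllables 1–6.
Weights: 1 bi:p H, 2 dok H, 3 ge L, 4 re: H, 5 ples H, 6 pa L.
Heavy syllables in the domain: 1, 2, 4, 5. The leftmost is syllable 1 (bi:p).
Primary stress: syllable 1 → ˈbi:p.dok.ge.re:.ples.pa.mu.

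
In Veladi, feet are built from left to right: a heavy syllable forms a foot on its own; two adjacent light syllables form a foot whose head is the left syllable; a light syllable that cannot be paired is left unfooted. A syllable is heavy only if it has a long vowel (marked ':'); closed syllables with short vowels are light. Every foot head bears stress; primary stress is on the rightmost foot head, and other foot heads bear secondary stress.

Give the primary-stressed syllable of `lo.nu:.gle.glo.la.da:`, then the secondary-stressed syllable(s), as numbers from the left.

primary 6, secondary 2, 3

Weights: 1 lo L, 2 nu: H, 3 gle L, 4 glo L, 5 la L, 6 da: H.
Parse left to right (heavy = foot alone; LL = one foot; stranded L unfooted): lo (ˈnu:) (ˈgle.glo) la (ˈda:).
Foot heads: 2, 3, 6.
Primary stress on the rightmost head = syllable 6.
Secondary stress on 2, 3: lo.ˌnu:.ˌgle.glo.la.ˈda:.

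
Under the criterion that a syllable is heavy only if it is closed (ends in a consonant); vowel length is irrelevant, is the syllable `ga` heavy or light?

light

`ga`: short vowel, open (no coda). Open (no coda) → light.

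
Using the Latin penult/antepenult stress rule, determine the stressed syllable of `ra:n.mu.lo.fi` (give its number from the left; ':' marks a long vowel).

Classical Latin: stress the penult if heavy (long vowel or closed), else the antepenult.
Weights: 2 mu L, 3 lo L, 4 fi L.
The penult (syllable 3, lo) is light, so stress falls on the antepenult (syllable 2, mu).
Stress on syllable 2: ra:n.ˈmu.lo.fi.

2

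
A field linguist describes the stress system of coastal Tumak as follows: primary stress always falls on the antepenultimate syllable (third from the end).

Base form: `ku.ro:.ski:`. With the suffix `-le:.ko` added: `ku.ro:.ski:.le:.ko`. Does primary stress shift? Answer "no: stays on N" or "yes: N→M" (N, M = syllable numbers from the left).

yes: 1→3

Base `ku.ro:.ski:` (3 syllables):
  The word has 3 syllables; the antepenultimate syllable (third from the end) is syllable 1 (ku).
  → primary stress on syllable 1.
Suffixed `ku.ro:.ski:.le:.ko` (5 syllables):
  The word has 5 syllables; the antepenultimate syllable (third from the end) is syllable 3 (ski:).
  → primary stress on syllable 3.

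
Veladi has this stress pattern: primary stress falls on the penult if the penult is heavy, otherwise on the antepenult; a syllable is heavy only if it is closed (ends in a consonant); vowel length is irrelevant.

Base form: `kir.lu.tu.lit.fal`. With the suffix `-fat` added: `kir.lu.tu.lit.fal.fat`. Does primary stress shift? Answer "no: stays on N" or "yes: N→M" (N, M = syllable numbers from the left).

Base `kir.lu.tu.lit.fal` (5 syllables):
  Weights: 3 tu L, 4 lit H, 5 fal H.
  The penult (syllable 4, lit) is heavy, so it takes stress.
  → primary stress on syllable 4.
Suffixed `kir.lu.tu.lit.fal.fat` (6 syllables):
  Weights: 4 lit H, 5 fal H, 6 fat H.
  The penult (syllable 5, fal) is heavy, so it takes stress.
  → primary stress on syllable 5.

yes: 4→5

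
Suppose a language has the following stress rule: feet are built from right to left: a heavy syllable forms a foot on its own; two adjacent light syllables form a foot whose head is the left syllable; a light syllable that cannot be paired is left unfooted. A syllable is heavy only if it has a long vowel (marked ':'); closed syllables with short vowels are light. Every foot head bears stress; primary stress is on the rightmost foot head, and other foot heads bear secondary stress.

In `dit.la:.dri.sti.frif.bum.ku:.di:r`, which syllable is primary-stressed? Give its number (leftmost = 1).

Weights: 1 dit L, 2 la: H, 3 dri L, 4 sti L, 5 frif L, 6 bum L, 7 ku: H, 8 di:r H.
Parse right to left (heavy = foot alone; LL = one foot; stranded L unfooted): dit (ˈla:) (ˈdri.sti) (ˈfrif.bum) (ˈku:) (ˈdi:r).
Foot heads: 2, 3, 5, 7, 8.
Primary stress on the rightmost head = syllable 8.
Primary stress: syllable 8 → dit.la:.dri.sti.frif.bum.ku:.ˈdi:r.

8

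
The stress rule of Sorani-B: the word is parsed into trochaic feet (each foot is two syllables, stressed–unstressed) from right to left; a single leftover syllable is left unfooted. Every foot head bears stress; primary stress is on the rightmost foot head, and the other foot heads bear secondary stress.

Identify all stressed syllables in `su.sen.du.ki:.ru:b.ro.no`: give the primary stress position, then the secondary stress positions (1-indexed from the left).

Parse right to left into trochaic (ˈσσ) feet: su (ˈsen.du) (ˈki:.ru:b) (ˈro.no). Syllable 1 is left unfooted.
Foot heads (stressed positions): 2, 4, 6.
End Rule Rightmost: primary stress on the rightmost head = syllable 6.
Secondary stress on 2, 4: su.ˌsen.du.ˌki:.ru:b.ˈro.no.

primary 6, secondary 2, 4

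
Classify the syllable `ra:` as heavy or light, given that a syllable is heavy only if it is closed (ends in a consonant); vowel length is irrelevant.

`ra:`: long vowel, open (no coda). Open (no coda) → light.

light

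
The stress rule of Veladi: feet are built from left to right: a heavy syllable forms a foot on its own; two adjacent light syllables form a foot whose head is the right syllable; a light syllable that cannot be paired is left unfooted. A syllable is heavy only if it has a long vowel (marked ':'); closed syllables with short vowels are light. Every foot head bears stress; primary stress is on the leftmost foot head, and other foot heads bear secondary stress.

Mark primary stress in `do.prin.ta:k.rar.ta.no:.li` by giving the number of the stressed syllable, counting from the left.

2

Weights: 1 do L, 2 prin L, 3 ta:k H, 4 rar L, 5 ta L, 6 no: H, 7 li L.
Parse left to right (heavy = foot alone; LL = one foot; stranded L unfooted): (do.ˈprin) (ˈta:k) (rar.ˈta) (ˈno:) li.
Foot heads: 2, 3, 5, 6.
Primary stress on the leftmost head = syllable 2.
Primary stress: syllable 2 → do.ˈprin.ta:k.rar.ta.no:.li.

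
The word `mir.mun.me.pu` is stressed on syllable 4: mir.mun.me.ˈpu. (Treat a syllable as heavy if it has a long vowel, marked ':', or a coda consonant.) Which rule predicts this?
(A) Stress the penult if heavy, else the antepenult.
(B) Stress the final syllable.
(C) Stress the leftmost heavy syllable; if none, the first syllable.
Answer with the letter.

Rule A → syllable 2 (observed: 4).
Rule B → syllable 4 ✓.
Rule C → syllable 1 (observed: 4).

B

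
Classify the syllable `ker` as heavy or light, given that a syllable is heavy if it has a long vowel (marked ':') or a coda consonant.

heavy

`ker`: short vowel, closed (coda /r/). Closed → heavy.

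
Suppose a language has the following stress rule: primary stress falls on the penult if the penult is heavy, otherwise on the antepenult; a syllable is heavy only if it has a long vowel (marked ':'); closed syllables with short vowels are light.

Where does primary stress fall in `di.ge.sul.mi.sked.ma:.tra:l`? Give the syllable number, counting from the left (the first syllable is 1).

6

Weights: 5 sked L, 6 ma: H, 7 tra:l H.
The penult (syllable 6, ma:) is heavy, so it takes stress.
Primary stress: syllable 6 → di.ge.sul.mi.sked.ˈma:.tra:l.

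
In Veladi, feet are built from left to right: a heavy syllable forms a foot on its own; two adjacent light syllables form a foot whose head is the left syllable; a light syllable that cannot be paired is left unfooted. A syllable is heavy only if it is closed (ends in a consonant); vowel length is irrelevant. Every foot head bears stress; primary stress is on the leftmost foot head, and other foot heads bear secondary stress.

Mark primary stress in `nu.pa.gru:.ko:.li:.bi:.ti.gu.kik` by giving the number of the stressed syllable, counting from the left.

Weights: 1 nu L, 2 pa L, 3 gru: L, 4 ko: L, 5 li: L, 6 bi: L, 7 ti L, 8 gu L, 9 kik H.
Parse left to right (heavy = foot alone; LL = one foot; stranded L unfooted): (ˈnu.pa) (ˈgru:.ko:) (ˈli:.bi:) (ˈti.gu) (ˈkik).
Foot heads: 1, 3, 5, 7, 9.
Primary stress on the leftmost head = syllable 1.
Primary stress: syllable 1 → ˈnu.pa.gru:.ko:.li:.bi:.ti.gu.kik.

1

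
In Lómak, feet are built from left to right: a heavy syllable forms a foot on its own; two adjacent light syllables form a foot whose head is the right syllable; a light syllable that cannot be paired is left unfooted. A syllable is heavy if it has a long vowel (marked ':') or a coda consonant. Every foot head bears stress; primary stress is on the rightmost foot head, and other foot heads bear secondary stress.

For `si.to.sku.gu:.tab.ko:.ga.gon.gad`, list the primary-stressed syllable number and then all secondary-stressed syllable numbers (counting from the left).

primary 9, secondary 2, 4, 5, 6, 8

Weights: 1 si L, 2 to L, 3 sku L, 4 gu: H, 5 tab H, 6 ko: H, 7 ga L, 8 gon H, 9 gad H.
Parse left to right (heavy = foot alone; LL = one foot; stranded L unfooted): (si.ˈto) sku (ˈgu:) (ˈtab) (ˈko:) ga (ˈgon) (ˈgad).
Foot heads: 2, 4, 5, 6, 8, 9.
Primary stress on the rightmost head = syllable 9.
Secondary stress on 2, 4, 5, 6, 8: si.ˌto.sku.ˌgu:.ˌtab.ˌko:.ga.ˌgon.ˈgad.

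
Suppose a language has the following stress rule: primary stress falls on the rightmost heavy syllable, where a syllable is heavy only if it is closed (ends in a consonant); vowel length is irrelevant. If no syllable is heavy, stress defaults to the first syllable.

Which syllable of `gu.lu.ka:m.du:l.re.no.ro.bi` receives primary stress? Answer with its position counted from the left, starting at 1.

Weights: 1 gu L, 2 lu L, 3 ka:m H, 4 du:l H, 5 re L, 6 no L, 7 ro L, 8 bi L.
Heavy syllables in the domain: 3, 4. The rightmost is syllable 4 (du:l).
Primary stress: syllable 4 → gu.lu.ka:m.ˈdu:l.re.no.ro.bi.

4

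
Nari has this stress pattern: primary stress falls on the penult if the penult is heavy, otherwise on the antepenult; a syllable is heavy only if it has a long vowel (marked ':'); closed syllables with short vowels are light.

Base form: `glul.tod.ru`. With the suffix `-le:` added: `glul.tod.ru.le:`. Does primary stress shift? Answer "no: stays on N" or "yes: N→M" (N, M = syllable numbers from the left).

yes: 1→2

Base `glul.tod.ru` (3 syllables):
  Weights: 1 glul L, 2 tod L, 3 ru L.
  The penult (syllable 2, tod) is light, so stress falls on the antepenult (syllable 1, glul).
  → primary stress on syllable 1.
Suffixed `glul.tod.ru.le:` (4 syllables):
  Weights: 2 tod L, 3 ru L, 4 le: H.
  The penult (syllable 3, ru) is light, so stress falls on the antepenult (syllable 2, tod).
  → primary stress on syllable 2.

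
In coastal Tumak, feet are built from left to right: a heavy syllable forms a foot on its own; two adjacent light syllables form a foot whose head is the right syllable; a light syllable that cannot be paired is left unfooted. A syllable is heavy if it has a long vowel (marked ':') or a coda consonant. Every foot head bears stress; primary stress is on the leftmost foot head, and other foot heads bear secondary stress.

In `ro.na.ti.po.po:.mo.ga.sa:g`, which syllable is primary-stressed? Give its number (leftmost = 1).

2

Weights: 1 ro L, 2 na L, 3 ti L, 4 po L, 5 po: H, 6 mo L, 7 ga L, 8 sa:g H.
Parse left to right (heavy = foot alone; LL = one foot; stranded L unfooted): (ro.ˈna) (ti.ˈpo) (ˈpo:) (mo.ˈga) (ˈsa:g).
Foot heads: 2, 4, 5, 7, 8.
Primary stress on the leftmost head = syllable 2.
Primary stress: syllable 2 → ro.ˈna.ti.po.po:.mo.ga.sa:g.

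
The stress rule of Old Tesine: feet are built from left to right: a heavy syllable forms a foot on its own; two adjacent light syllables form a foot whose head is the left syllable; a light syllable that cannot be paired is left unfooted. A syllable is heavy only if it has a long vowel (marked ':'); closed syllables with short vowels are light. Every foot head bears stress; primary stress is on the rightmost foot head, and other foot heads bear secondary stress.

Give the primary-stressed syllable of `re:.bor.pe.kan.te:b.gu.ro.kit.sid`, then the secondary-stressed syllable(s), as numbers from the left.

Weights: 1 re: H, 2 bor L, 3 pe L, 4 kan L, 5 te:b H, 6 gu L, 7 ro L, 8 kit L, 9 sid L.
Parse left to right (heavy = foot alone; LL = one foot; stranded L unfooted): (ˈre:) (ˈbor.pe) kan (ˈte:b) (ˈgu.ro) (ˈkit.sid).
Foot heads: 1, 2, 5, 6, 8.
Primary stress on the rightmost head = syllable 8.
Secondary stress on 1, 2, 5, 6: ˌre:.ˌbor.pe.kan.ˌte:b.ˌgu.ro.ˈkit.sid.

primary 8, secondary 1, 2, 5, 6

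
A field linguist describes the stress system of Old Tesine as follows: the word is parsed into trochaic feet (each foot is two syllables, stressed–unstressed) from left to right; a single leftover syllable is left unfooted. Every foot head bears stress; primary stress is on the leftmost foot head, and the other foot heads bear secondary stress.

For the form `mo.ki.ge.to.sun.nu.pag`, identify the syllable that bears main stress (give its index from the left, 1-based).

1

Parse left to right into trochaic (ˈσσ) feet: (ˈmo.ki) (ˈge.to) (ˈsun.nu) pag. Syllable 7 is left unfooted.
Foot heads (stressed positions): 1, 3, 5.
End Rule Leftmost: primary stress on the leftmost head = syllable 1.
Primary stress: syllable 1 → ˈmo.ki.ge.to.sun.nu.pag.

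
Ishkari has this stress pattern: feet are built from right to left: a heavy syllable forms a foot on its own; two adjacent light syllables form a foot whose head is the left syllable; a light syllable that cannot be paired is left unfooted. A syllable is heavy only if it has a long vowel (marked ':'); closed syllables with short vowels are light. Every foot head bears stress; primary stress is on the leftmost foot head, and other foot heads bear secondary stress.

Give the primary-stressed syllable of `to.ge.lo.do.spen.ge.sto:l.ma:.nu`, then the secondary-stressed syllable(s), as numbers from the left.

primary 1, secondary 3, 5, 7, 8

Weights: 1 to L, 2 ge L, 3 lo L, 4 do L, 5 spen L, 6 ge L, 7 sto:l H, 8 ma: H, 9 nu L.
Parse right to left (heavy = foot alone; LL = one foot; stranded L unfooted): (ˈto.ge) (ˈlo.do) (ˈspen.ge) (ˈsto:l) (ˈma:) nu.
Foot heads: 1, 3, 5, 7, 8.
Primary stress on the leftmost head = syllable 1.
Secondary stress on 3, 5, 7, 8: ˈto.ge.ˌlo.do.ˌspen.ge.ˌsto:l.ˌma:.nu.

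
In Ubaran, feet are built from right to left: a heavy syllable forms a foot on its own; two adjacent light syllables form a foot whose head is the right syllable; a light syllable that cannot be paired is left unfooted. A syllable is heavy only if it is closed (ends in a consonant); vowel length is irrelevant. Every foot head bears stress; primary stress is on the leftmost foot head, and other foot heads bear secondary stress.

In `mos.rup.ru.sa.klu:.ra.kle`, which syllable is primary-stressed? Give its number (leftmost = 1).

Weights: 1 mos H, 2 rup H, 3 ru L, 4 sa L, 5 klu: L, 6 ra L, 7 kle L.
Parse right to left (heavy = foot alone; LL = one foot; stranded L unfooted): (ˈmos) (ˈrup) ru (sa.ˈklu:) (ra.ˈkle).
Foot heads: 1, 2, 5, 7.
Primary stress on the leftmost head = syllable 1.
Primary stress: syllable 1 → ˈmos.rup.ru.sa.klu:.ra.kle.

1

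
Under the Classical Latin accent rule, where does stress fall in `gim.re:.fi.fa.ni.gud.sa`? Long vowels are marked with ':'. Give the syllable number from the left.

6

Classical Latin: stress the penult if heavy (long vowel or closed), else the antepenult.
Weights: 5 ni L, 6 gud H, 7 sa L.
The penult (syllable 6, gud) is heavy, so it takes stress.
Stress on syllable 6: gim.re:.fi.fa.ni.ˈgud.sa.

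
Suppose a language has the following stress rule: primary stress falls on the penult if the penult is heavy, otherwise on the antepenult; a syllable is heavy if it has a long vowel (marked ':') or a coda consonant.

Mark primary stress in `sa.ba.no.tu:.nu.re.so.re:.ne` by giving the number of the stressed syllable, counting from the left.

Weights: 7 so L, 8 re: H, 9 ne L.
The penult (syllable 8, re:) is heavy, so it takes stress.
Primary stress: syllable 8 → sa.ba.no.tu:.nu.re.so.ˈre:.ne.

8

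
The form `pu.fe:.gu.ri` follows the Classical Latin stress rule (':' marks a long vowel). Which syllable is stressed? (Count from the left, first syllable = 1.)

Classical Latin: stress the penult if heavy (long vowel or closed), else the antepenult.
Weights: 2 fe: H, 3 gu L, 4 ri L.
The penult (syllable 3, gu) is light, so stress falls on the antepenult (syllable 2, fe:).
Stress on syllable 2: pu.ˈfe:.gu.ri.

2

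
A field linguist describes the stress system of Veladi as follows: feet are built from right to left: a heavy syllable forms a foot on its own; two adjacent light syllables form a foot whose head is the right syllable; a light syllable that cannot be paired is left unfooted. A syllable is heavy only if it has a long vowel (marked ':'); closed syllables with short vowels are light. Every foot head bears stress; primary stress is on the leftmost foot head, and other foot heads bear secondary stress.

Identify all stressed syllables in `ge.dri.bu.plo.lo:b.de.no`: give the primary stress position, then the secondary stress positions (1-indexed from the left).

primary 2, secondary 4, 5, 7

Weights: 1 ge L, 2 dri L, 3 bu L, 4 plo L, 5 lo:b H, 6 de L, 7 no L.
Parse right to left (heavy = foot alone; LL = one foot; stranded L unfooted): (ge.ˈdri) (bu.ˈplo) (ˈlo:b) (de.ˈno).
Foot heads: 2, 4, 5, 7.
Primary stress on the leftmost head = syllable 2.
Secondary stress on 4, 5, 7: ge.ˈdri.bu.ˌplo.ˌlo:b.de.ˌno.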